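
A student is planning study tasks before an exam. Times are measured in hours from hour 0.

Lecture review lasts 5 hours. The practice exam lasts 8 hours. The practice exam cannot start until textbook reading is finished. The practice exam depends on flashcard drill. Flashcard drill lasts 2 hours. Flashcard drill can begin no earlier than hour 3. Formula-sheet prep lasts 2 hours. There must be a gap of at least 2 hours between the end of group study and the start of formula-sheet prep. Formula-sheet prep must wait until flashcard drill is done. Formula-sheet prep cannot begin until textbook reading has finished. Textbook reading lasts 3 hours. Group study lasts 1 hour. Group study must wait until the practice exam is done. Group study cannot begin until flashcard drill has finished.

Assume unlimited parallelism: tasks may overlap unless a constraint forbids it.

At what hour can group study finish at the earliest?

14

Flashcard drill cannot begin until its own release at hour 3. It runs from hour 3 to 3 + 2 = hour 5.
Textbook reading can start immediately at hour 0; it finishes at hour 3.
The practice exam needs all of textbook reading (finishes hour 3); flashcard drill (finishes hour 5). That puts its earliest start at hour 5; it finishes at 5 + 8 = hour 13.
Group study cannot start until the practice exam (finishes hour 13); flashcard drill (finishes hour 5). The controlling bound is hour 13, so group study finishes at 13 + 1 = hour 14.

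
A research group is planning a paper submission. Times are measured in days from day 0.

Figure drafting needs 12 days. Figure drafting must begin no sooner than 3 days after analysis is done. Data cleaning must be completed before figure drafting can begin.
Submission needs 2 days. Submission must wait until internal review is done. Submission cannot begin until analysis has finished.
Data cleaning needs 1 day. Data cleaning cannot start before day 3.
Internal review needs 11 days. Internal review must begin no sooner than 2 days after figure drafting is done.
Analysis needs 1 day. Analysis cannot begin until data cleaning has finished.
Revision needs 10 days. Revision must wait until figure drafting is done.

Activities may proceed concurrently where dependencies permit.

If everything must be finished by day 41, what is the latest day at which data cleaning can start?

Submission has no dependents, so it just needs to finish by day 41. Starting by 41 − 2 = day 39 achieves that.
Since submission (must start by day 39) depends on it, internal review must finish by day 39. Backing off its 11-day duration gives a latest start of day 28.
Revision has no dependents, so it just needs to finish by day 41. Starting by 41 − 10 = day 31 achieves that.
For figure drafting: internal review (must start by day 28, minus 2-day gap → day 26); revision (must start by day 31). The most restrictive is day 26; with a 12-day duration, figure drafting must start by day 14.
Analysis must finish in time for figure drafting (must start by day 14, minus 3-day gap → day 11); submission (must start by day 39). The tightest is day 11, so analysis must start by 11 − 1 = day 10.
Data cleaning must finish in time for analysis (must start by day 10); figure drafting (must start by day 14). The tightest is day 10, so data cleaning must start by 10 − 1 = day 9.

9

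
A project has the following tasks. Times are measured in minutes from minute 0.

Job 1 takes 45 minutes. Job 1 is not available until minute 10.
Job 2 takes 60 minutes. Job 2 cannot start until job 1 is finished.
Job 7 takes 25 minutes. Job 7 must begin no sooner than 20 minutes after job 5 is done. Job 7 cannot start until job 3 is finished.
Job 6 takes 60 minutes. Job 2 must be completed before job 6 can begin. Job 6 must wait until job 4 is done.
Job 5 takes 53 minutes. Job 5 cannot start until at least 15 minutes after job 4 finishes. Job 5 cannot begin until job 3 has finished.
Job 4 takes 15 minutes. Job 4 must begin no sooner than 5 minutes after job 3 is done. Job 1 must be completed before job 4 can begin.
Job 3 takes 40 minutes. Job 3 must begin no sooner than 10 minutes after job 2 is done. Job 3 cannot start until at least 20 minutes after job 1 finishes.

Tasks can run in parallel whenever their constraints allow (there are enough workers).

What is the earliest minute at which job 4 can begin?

Job 1 waits on its own release at minute 10, so it starts at minute 10 and finishes at 10 + 45 = minute 55.
After job 1 (finishes minute 55), job 2 can start at minute 55 and finishes at minute 115.
Job 3 needs all of job 2 (finishes minute 115, plus 10-minute gap → minute 125); job 1 (finishes minute 55, plus 20-minute gap → minute 75). That puts its earliest start at minute 125; it finishes at 125 + 40 = minute 165.
Job 4 waits on job 3 (finishes minute 165, plus 5-minute gap → minute 170); job 1 (finishes minute 55). The latest of these is minute 170, which is the earliest job 4 can start.

170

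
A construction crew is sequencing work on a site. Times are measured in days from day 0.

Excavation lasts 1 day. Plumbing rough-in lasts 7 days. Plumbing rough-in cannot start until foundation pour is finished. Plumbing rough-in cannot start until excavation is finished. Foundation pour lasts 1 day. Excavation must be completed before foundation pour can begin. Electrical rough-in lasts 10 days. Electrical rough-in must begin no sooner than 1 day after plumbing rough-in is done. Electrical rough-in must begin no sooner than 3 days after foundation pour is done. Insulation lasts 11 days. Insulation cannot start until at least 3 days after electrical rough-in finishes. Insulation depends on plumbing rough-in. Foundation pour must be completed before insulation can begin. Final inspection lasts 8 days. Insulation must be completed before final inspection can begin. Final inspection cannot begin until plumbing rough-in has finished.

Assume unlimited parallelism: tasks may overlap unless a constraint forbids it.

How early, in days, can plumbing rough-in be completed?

9

Nothing blocks excavation, so it runs from day 0 to day 1.
Foundation pour cannot begin until excavation (finishes day 1). It runs from day 1 to 1 + 1 = day 2.
Plumbing rough-in has to wait for foundation pour (finishes day 2); excavation (finishes day 1). The latest of these is day 2, so plumbing rough-in runs day 2 to 2 + 7 = day 9.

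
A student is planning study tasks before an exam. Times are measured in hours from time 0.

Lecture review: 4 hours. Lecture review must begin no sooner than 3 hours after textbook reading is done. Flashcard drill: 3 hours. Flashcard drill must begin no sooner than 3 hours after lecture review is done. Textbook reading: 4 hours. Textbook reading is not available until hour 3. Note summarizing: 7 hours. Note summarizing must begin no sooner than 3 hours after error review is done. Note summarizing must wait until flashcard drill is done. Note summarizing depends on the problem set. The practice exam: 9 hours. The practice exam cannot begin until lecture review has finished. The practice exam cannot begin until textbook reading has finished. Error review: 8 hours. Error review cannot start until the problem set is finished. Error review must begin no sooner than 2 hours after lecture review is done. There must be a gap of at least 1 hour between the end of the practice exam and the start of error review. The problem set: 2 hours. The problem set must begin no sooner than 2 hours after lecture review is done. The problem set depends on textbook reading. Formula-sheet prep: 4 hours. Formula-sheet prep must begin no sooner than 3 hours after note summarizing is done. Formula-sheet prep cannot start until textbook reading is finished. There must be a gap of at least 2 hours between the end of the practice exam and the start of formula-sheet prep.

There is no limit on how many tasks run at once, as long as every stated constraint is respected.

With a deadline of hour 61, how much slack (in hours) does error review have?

12

After its own release at hour 3, textbook reading can start at hour 3 and finishes at hour 7.
After textbook reading (finishes hour 7, plus 3-hour gap → hour 10), lecture review can start at hour 10 and finishes at hour 14.
The practice exam needs all of lecture review (finishes hour 14); textbook reading (finishes hour 7). That puts its earliest start at hour 14; it finishes at 14 + 9 = hour 23.
The problem set has to wait for lecture review (finishes hour 14, plus 2-hour gap → hour 16); textbook reading (finishes hour 7). The latest of these is hour 16, so the problem set runs hour 16 to 16 + 2 = hour 18.
Error review has to wait for the problem set (finishes hour 18); lecture review (finishes hour 14, plus 2-hour gap → hour 16); the practice exam (finishes hour 23, plus 1-hour gap → hour 24). The latest of these is hour 24, so error review runs hour 24 to 24 + 8 = hour 32.

Working backward from the deadline:
Formula-sheet prep must finish by hour 61; it takes 4 hours, so it must start by 61 − 4 = hour 57.
Note summarizing must finish before formula-sheet prep (must start by hour 57, minus 3-hour gap → hour 54). With a 7-hour duration, note summarizing must start by 54 − 7 = hour 47.
Since note summarizing (must start by hour 47, minus 3-hour gap → hour 44) depends on it, error review must finish by hour 44. Backing off its 8-hour duration gives a latest start of hour 36.
So error review can start as early as hour 24 and as late as hour 36, giving 36 − 24 = 12 hours of slack.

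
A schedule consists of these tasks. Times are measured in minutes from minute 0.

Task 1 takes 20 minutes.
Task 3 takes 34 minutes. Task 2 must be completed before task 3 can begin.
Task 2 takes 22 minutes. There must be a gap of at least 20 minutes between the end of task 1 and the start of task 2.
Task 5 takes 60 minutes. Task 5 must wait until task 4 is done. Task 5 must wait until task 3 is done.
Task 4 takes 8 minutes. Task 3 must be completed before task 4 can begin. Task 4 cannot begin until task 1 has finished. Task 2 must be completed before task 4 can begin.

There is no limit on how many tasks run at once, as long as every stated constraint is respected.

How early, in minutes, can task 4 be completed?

Task 1 can start immediately at minute 0; it finishes at minute 20.
Task 2 cannot begin until task 1 (finishes minute 20, plus 20-minute gap → minute 40). It runs from minute 40 to 40 + 22 = minute 62.
Task 3 waits on task 2 (finishes minute 62), so it starts at minute 62 and finishes at 62 + 34 = minute 96.
Task 4 needs all of task 3 (finishes minute 96); task 1 (finishes minute 20); task 2 (finishes minute 62). That puts its earliest start at minute 96; it finishes at 96 + 8 = minute 104.

104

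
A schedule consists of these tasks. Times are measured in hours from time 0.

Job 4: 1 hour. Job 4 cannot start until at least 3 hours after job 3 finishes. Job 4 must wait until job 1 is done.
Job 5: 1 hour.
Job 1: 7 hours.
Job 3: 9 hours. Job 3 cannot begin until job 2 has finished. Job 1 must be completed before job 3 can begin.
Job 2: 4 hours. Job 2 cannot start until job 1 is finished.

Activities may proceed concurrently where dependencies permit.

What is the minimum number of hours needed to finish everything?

24

Job 5 can start immediately at hour 0; it finishes at hour 1.
Nothing blocks job 1, so it runs from hour 0 to hour 7.
Job 2 cannot begin until job 1 (finishes hour 7). It runs from hour 7 to 7 + 4 = hour 11.
Job 3 cannot start until job 2 (finishes hour 11); job 1 (finishes hour 7). The controlling bound is hour 11, so job 3 finishes at 11 + 9 = hour 20.
Job 4 has to wait for job 3 (finishes hour 20, plus 3-hour gap → hour 23); job 1 (finishes hour 7). The latest of these is hour 23, so job 4 runs hour 23 to 23 + 1 = hour 24.
All tasks are finished once the last one completes. Finish times: Job 1 at 7, Job 2 at 11, Job 3 at 20, Job 4 at 24, Job 5 at 1. The latest is hour 24.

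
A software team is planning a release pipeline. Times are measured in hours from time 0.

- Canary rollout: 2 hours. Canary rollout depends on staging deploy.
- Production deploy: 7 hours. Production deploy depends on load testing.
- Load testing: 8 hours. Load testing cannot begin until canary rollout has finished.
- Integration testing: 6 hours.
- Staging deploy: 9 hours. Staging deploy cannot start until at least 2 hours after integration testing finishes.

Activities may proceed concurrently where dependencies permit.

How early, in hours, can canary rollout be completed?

19

Nothing blocks integration testing, so it runs from hour 0 to hour 6.
Staging deploy cannot begin until integration testing (finishes hour 6, plus 2-hour gap → hour 8). It runs from hour 8 to 8 + 9 = hour 17.
Canary rollout cannot begin until staging deploy (finishes hour 17). It runs from hour 17 to 17 + 2 = hour 19.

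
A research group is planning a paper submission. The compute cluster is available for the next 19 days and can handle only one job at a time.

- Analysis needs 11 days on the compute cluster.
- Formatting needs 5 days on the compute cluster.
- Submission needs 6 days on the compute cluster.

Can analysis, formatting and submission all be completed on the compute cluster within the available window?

Running back to back, the jobs need 11 + 5 + 6 = 22 days on the compute cluster.
Since 22 > 19, they cannot all fit.

No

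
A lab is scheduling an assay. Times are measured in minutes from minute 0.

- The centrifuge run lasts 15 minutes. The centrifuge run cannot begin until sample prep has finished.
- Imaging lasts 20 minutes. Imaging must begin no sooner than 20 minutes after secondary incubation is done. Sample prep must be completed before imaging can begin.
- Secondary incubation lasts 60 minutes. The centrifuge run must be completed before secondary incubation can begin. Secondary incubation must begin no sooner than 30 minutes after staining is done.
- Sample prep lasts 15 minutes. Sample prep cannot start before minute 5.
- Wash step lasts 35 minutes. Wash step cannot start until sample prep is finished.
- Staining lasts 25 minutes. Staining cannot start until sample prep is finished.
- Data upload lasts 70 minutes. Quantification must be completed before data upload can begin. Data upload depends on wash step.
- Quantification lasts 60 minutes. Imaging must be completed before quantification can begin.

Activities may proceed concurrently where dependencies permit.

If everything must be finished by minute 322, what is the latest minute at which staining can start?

37

Nothing follows data upload; the deadline of minute 322 is its only limit. It must start by 322 − 70 = minute 252.
Quantification has to be done before data upload (must start by minute 252). That means finishing by minute 252, i.e. starting by 252 − 60 = minute 192.
Imaging feeds into quantification (must start by minute 192); so imaging must finish by minute 192 and therefore start by minute 172.
Secondary incubation has to be done before imaging (must start by minute 172, minus 20-minute gap → minute 152). That means finishing by minute 152, i.e. starting by 152 − 60 = minute 92.
Staining has to be done before secondary incubation (must start by minute 92, minus 30-minute gap → minute 62). That means finishing by minute 62, i.e. starting by 62 − 25 = minute 37.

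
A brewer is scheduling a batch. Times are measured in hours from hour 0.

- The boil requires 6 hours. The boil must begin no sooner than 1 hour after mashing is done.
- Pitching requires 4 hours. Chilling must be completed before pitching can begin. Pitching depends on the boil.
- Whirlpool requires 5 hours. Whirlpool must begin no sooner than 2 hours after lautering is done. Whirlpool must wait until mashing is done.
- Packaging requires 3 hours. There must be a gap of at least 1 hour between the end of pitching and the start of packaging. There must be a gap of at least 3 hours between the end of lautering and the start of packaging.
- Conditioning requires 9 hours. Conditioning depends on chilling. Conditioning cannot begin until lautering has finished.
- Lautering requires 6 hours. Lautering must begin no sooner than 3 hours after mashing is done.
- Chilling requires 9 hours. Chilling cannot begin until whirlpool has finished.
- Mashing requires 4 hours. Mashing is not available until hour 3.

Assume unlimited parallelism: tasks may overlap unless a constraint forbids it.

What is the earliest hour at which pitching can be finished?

36

Mashing cannot begin until its own release at hour 3. It runs from hour 3 to 3 + 4 = hour 7.
After mashing (finishes hour 7, plus 1-hour gap → hour 8), the boil can start at hour 8 and finishes at hour 14.
After mashing (finishes hour 7, plus 3-hour gap → hour 10), lautering can start at hour 10 and finishes at hour 16.
Whirlpool needs all of lautering (finishes hour 16, plus 2-hour gap → hour 18); mashing (finishes hour 7). That puts its earliest start at hour 18; it finishes at 18 + 5 = hour 23.
After whirlpool (finishes hour 23), chilling can start at hour 23 and finishes at hour 32.
Pitching has to wait for chilling (finishes hour 32); the boil (finishes hour 14). The latest of these is hour 32, so pitching runs hour 32 to 32 + 4 = hour 36.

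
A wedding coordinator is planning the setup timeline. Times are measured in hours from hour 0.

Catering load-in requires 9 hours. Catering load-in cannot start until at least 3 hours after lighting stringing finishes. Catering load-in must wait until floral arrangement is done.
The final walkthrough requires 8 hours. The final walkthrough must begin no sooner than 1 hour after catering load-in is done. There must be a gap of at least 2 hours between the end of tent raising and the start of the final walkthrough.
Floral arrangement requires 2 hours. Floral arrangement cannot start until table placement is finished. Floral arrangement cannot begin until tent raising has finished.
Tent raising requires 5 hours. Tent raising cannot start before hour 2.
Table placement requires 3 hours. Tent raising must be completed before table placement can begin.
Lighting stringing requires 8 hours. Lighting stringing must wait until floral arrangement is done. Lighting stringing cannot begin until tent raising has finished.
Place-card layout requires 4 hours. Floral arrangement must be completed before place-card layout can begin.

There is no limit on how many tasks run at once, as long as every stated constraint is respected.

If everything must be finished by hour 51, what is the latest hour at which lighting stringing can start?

22

Nothing follows the final walkthrough; the deadline of hour 51 is its only limit. It must start by 51 − 8 = hour 43.
Since the final walkthrough (must start by hour 43, minus 1-hour gap → hour 42) depends on it, catering load-in must finish by hour 42. Backing off its 9-hour duration gives a latest start of hour 33.
Since catering load-in (must start by hour 33, minus 3-hour gap → hour 30) depends on it, lighting stringing must finish by hour 30. Backing off its 8-hour duration gives a latest start of hour 22.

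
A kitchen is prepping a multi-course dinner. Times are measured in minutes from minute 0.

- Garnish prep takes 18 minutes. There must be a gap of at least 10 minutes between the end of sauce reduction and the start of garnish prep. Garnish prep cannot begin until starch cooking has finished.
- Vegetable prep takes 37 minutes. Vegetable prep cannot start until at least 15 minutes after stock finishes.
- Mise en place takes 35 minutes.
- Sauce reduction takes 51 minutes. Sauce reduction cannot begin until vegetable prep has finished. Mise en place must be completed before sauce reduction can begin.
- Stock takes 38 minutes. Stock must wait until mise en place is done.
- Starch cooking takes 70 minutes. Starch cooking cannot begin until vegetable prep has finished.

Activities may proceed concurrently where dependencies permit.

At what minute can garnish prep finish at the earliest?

Nothing blocks mise en place, so it runs from minute 0 to minute 35.
After mise en place (finishes minute 35), stock can start at minute 35 and finishes at minute 73.
Vegetable prep cannot begin until stock (finishes minute 73, plus 15-minute gap → minute 88). It runs from minute 88 to 88 + 37 = minute 125.
Starch cooking waits on vegetable prep (finishes minute 125), so it starts at minute 125 and finishes at 125 + 70 = minute 195.
Sauce reduction has to wait for vegetable prep (finishes minute 125); mise en place (finishes minute 35). The latest of these is minute 125, so sauce reduction runs minute 125 to 125 + 51 = minute 176.
Garnish prep cannot start until sauce reduction (finishes minute 176, plus 10-minute gap → minute 186); starch cooking (finishes minute 195). The controlling bound is minute 195, so garnish prep finishes at 195 + 18 = minute 213.

213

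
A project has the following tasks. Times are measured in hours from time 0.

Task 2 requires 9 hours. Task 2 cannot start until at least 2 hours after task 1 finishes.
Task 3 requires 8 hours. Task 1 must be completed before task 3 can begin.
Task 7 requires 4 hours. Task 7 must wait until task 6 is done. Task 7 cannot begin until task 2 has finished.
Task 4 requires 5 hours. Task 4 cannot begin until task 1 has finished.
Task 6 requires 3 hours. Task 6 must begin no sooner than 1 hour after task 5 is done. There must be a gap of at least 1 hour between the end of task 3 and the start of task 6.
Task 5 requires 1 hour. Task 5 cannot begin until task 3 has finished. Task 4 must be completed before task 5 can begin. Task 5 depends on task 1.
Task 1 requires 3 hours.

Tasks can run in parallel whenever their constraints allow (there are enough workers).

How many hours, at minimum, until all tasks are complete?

20

Task 1 has no prerequisites, so it starts at hour 0 and finishes at hour 3.
Task 4 waits on task 1 (finishes hour 3), so it starts at hour 3 and finishes at 3 + 5 = hour 8.
After task 1 (finishes hour 3), task 3 can start at hour 3 and finishes at hour 11.
Task 5 cannot start until task 3 (finishes hour 11); task 4 (finishes hour 8); task 1 (finishes hour 3). The controlling bound is hour 11, so task 5 finishes at 11 + 1 = hour 12.
Task 6 cannot start until task 5 (finishes hour 12, plus 1-hour gap → hour 13); task 3 (finishes hour 11, plus 1-hour gap → hour 12). The controlling bound is hour 13, so task 6 finishes at 13 + 3 = hour 16.
Task 2 waits on task 1 (finishes hour 3, plus 2-hour gap → hour 5), so it starts at hour 5 and finishes at 5 + 9 = hour 14.
Task 7 needs all of task 6 (finishes hour 16); task 2 (finishes hour 14). That puts its earliest start at hour 16; it finishes at 16 + 4 = hour 20.
All tasks are finished once the last one completes. Finish times: Task 1 at 3, Task 2 at 14, Task 3 at 11, Task 4 at 8, Task 5 at 12, Task 6 at 16, Task 7 at 20. The latest is hour 20.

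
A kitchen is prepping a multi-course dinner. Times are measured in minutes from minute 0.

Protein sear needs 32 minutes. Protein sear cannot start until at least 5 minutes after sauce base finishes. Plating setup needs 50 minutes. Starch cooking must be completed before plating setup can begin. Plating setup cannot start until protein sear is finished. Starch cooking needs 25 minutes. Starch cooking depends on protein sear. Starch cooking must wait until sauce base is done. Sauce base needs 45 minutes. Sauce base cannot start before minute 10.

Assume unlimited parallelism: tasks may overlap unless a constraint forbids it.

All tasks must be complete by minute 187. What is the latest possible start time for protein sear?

To finish by minute 187, plating setup (duration 50) must start no later than minute 137.
Starch cooking has to be done before plating setup (must start by minute 137). That means finishing by minute 137, i.e. starting by 137 − 25 = minute 112.
Protein sear has several dependents: starch cooking (must start by minute 112); plating setup (must start by minute 137). The earliest of those limits is minute 112, so protein sear must start by 112 − 32 = minute 80.

80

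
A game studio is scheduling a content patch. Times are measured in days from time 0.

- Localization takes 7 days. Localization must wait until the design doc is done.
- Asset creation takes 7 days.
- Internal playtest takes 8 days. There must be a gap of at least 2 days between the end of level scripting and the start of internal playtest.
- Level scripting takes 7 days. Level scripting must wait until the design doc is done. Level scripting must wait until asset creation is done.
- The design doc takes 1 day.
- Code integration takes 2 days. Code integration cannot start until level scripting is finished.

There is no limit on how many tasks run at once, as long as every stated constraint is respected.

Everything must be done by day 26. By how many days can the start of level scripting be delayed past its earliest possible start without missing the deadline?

2

Asset creation has no prerequisites, so it starts at day 0 and finishes at day 7.
The design doc can start immediately at day 0; it finishes at day 1.
Level scripting has to wait for the design doc (finishes day 1); asset creation (finishes day 7). The latest of these is day 7, so level scripting runs day 7 to 7 + 7 = day 14.

Working backward from the deadline:
Nothing follows code integration; the deadline of day 26 is its only limit. It must start by 26 − 2 = day 24.
To finish by day 26, internal playtest (duration 8) must start no later than day 18.
For level scripting: code integration (must start by day 24); internal playtest (must start by day 18, minus 2-day gap → day 16). The most restrictive is day 16; with a 7-day duration, level scripting must start by day 9.
So level scripting can start as early as day 7 and as late as day 9, giving 9 − 7 = 2 days of slack.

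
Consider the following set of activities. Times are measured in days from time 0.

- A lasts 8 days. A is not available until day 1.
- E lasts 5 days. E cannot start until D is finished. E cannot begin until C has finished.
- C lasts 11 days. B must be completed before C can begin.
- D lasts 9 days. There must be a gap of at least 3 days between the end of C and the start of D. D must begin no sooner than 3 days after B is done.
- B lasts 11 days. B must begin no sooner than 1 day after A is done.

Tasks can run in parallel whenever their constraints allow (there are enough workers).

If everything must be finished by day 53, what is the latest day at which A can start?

Nothing follows E; the deadline of day 53 is its only limit. It must start by 53 − 5 = day 48.
Since E (must start by day 48) depends on it, D must finish by day 48. Backing off its 9-day duration gives a latest start of day 39.
C has several dependents: D (must start by day 39, minus 3-day gap → day 36); E (must start by day 48). The earliest of those limits is day 36, so C must start by 36 − 11 = day 25.
For B: C (must start by day 25); D (must start by day 39, minus 3-day gap → day 36). The most restrictive is day 25; with an 11-day duration, B must start by day 14.
A feeds into B (must start by day 14, minus 1-day gap → day 13); so A must finish by day 13 and therefore start by day 5.

5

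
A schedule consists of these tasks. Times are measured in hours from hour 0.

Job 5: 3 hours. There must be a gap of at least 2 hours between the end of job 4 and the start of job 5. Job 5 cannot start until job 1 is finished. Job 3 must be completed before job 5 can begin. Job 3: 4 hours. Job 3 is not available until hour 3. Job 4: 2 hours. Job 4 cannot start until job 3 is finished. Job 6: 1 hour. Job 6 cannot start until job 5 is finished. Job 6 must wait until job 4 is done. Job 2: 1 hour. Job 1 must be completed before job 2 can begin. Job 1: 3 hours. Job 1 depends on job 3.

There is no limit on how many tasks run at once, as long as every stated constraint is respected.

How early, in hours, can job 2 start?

10

Job 3 waits on its own release at hour 3, so it starts at hour 3 and finishes at 3 + 4 = hour 7.
After job 3 (finishes hour 7), job 1 can start at hour 7 and finishes at hour 10.
Job 2 waits on job 1 (finishes hour 10), so the earliest it can start is hour 10.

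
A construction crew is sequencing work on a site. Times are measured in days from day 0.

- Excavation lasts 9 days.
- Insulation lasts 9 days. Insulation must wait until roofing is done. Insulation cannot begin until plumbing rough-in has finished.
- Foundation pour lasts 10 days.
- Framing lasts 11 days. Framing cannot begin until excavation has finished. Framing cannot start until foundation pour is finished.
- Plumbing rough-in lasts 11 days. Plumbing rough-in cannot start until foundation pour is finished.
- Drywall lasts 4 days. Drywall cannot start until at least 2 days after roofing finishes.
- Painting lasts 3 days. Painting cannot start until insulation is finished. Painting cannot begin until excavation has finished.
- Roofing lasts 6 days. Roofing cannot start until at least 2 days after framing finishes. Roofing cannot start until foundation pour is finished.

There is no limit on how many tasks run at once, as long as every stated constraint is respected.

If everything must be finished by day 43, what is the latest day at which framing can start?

12

Nothing follows painting; the deadline of day 43 is its only limit. It must start by 43 − 3 = day 40.
Since painting (must start by day 40) depends on it, insulation must finish by day 40. Backing off its 9-day duration gives a latest start of day 31.
Drywall must finish by day 43; it takes 4 days, so it must start by 43 − 4 = day 39.
Roofing has several dependents: insulation (must start by day 31); drywall (must start by day 39, minus 2-day gap → day 37). The earliest of those limits is day 31, so roofing must start by 31 − 6 = day 25.
Framing feeds into roofing (must start by day 25, minus 2-day gap → day 23); so framing must finish by day 23 and therefore start by day 12.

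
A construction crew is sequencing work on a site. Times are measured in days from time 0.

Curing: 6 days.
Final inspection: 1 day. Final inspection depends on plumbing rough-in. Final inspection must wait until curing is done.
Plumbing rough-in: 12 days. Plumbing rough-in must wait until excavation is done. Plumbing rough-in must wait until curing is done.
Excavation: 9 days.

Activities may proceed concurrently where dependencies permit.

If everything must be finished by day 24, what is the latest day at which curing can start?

To finish by day 24, final inspection (duration 1) must start no later than day 23.
Plumbing rough-in feeds into final inspection (must start by day 23); so plumbing rough-in must finish by day 23 and therefore start by day 11.
Curing feeds plumbing rough-in (must start by day 11); final inspection (must start by day 23). Taking the minimum, curing must finish by day 11 and start by 11 − 6 = day 5.

5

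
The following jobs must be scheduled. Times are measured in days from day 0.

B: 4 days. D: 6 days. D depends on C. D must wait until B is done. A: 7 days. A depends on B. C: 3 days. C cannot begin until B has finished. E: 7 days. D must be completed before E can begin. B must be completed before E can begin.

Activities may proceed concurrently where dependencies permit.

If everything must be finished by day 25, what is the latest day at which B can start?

5

Nothing follows A; the deadline of day 25 is its only limit. It must start by 25 − 7 = day 18.
To finish by day 25, E (duration 7) must start no later than day 18.
Since E (must start by day 18) depends on it, D must finish by day 18. Backing off its 6-day duration gives a latest start of day 12.
C must finish before D (must start by day 12). With a 3-day duration, C must start by 12 − 3 = day 9.
For B: A (must start by day 18); C (must start by day 9); D (must start by day 12); E (must start by day 18). The most restrictive is day 9; with a 4-day duration, B must start by day 5.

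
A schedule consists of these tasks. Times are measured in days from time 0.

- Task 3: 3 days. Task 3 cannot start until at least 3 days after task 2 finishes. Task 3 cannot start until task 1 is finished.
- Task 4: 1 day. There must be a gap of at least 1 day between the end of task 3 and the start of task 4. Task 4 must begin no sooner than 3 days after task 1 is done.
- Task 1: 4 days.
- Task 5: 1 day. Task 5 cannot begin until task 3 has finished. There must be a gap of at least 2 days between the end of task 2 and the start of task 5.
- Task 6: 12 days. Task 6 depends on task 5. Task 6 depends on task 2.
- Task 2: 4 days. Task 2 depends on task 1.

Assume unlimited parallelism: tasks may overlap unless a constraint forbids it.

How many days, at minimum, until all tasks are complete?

27

Task 1 has no prerequisites, so it starts at day 0 and finishes at day 4.
Task 2 waits on task 1 (finishes day 4), so it starts at day 4 and finishes at 4 + 4 = day 8.
Task 3 cannot start until task 2 (finishes day 8, plus 3-day gap → day 11); task 1 (finishes day 4). The controlling bound is day 11, so task 3 finishes at 11 + 3 = day 14.
Task 5 has to wait for task 3 (finishes day 14); task 2 (finishes day 8, plus 2-day gap → day 10). The latest of these is day 14, so task 5 runs day 14 to 14 + 1 = day 15.
Task 6 needs all of task 5 (finishes day 15); task 2 (finishes day 8). That puts its earliest start at day 15; it finishes at 15 + 12 = day 27.
Task 4 has to wait for task 3 (finishes day 14, plus 1-day gap → day 15); task 1 (finishes day 4, plus 3-day gap → day 7). The latest of these is day 15, so task 4 runs day 15 to 15 + 1 = day 16.
All tasks are finished once the last one completes. Finish times: Task 1 at 4, Task 2 at 8, Task 3 at 14, Task 4 at 16, Task 5 at 15, Task 6 at 27. The latest is day 27.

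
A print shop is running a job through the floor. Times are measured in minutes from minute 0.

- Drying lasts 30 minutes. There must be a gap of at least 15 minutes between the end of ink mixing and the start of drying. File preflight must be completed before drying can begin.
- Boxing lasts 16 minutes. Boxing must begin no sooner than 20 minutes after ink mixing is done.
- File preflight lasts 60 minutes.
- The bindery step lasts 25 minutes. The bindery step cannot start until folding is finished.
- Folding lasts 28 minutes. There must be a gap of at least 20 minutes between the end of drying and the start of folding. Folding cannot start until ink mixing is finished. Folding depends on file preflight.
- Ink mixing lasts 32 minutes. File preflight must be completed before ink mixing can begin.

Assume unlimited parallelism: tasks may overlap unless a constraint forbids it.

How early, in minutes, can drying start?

File preflight can start immediately at minute 0; it finishes at minute 60.
Ink mixing cannot begin until file preflight (finishes minute 60). It runs from minute 60 to 60 + 32 = minute 92.
Drying waits on ink mixing (finishes minute 92, plus 15-minute gap → minute 107); file preflight (finishes minute 60). The latest of these is minute 107, which is the earliest drying can start.

107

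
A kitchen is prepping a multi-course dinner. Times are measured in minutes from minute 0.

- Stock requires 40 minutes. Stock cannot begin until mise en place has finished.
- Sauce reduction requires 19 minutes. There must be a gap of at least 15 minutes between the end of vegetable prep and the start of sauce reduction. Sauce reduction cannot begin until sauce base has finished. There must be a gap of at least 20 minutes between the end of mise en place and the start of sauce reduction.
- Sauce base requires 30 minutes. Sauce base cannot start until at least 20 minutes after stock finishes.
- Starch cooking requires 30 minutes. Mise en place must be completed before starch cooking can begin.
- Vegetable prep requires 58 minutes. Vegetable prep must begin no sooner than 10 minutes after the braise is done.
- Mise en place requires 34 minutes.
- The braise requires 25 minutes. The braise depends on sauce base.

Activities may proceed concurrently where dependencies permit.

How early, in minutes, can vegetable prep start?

Mise en place can start immediately at minute 0; it finishes at minute 34.
Stock cannot begin until mise en place (finishes minute 34). It runs from minute 34 to 34 + 40 = minute 74.
Sauce base cannot begin until stock (finishes minute 74, plus 20-minute gap → minute 94). It runs from minute 94 to 94 + 30 = minute 124.
The braise cannot begin until sauce base (finishes minute 124). It runs from minute 124 to 124 + 25 = minute 149.
Vegetable prep waits on the braise (finishes minute 149, plus 10-minute gap → minute 159), so the earliest it can start is minute 159.

159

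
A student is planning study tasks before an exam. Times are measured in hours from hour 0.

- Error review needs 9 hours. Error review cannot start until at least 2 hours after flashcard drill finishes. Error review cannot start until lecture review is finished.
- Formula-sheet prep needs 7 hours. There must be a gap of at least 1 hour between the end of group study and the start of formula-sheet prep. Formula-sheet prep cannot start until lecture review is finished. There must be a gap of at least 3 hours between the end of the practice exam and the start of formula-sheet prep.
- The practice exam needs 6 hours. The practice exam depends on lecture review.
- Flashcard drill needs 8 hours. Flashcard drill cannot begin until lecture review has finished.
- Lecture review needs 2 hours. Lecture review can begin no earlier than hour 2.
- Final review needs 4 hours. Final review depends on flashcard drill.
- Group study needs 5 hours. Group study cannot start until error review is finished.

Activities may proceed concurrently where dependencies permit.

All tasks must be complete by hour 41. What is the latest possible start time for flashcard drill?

Formula-sheet prep must finish by hour 41; it takes 7 hours, so it must start by 41 − 7 = hour 34.
Since formula-sheet prep (must start by hour 34, minus 1-hour gap → hour 33) depends on it, group study must finish by hour 33. Backing off its 5-hour duration gives a latest start of hour 28.
Error review must finish before group study (must start by hour 28). With a 9-hour duration, error review must start by 28 − 9 = hour 19.
To finish by hour 41, final review (duration 4) must start no later than hour 37.
For flashcard drill: error review (must start by hour 19, minus 2-hour gap → hour 17); final review (must start by hour 37). The most restrictive is hour 17; with an 8-hour duration, flashcard drill must start by hour 9.

9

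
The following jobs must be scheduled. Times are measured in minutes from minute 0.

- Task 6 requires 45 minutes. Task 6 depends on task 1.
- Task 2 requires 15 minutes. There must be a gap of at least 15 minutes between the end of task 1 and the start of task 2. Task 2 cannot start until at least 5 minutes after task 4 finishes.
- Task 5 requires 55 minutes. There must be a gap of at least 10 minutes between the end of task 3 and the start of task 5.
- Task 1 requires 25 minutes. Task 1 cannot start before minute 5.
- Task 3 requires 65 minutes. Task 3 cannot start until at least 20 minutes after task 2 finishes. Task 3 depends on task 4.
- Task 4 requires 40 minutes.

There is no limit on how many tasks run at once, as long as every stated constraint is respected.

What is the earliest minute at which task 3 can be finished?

145

Task 4 can start immediately at minute 0; it finishes at minute 40.
Task 1 cannot begin until its own release at minute 5. It runs from minute 5 to 5 + 25 = minute 30.
Task 2 has to wait for task 1 (finishes minute 30, plus 15-minute gap → minute 45); task 4 (finishes minute 40, plus 5-minute gap → minute 45). The latest of these is minute 45, so task 2 runs minute 45 to 45 + 15 = minute 60.
For task 3: task 2 (finishes minute 60, plus 20-minute gap → minute 80); task 4 (finishes minute 40). Taking the maximum gives a start of minute 80, and it finishes at 80 + 65 = minute 145.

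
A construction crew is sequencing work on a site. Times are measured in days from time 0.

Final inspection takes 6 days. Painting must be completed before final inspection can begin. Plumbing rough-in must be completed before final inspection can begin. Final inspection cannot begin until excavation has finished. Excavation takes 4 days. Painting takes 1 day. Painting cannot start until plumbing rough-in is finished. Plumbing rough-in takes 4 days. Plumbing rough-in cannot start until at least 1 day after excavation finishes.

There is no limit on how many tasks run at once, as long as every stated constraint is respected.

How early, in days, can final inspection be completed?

16

Excavation has no prerequisites, so it starts at day 0 and finishes at day 4.
Plumbing rough-in waits on excavation (finishes day 4, plus 1-day gap → day 5), so it starts at day 5 and finishes at 5 + 4 = day 9.
Painting cannot begin until plumbing rough-in (finishes day 9). It runs from day 9 to 9 + 1 = day 10.
Final inspection needs all of painting (finishes day 10); plumbing rough-in (finishes day 9); excavation (finishes day 4). That puts its earliest start at day 10; it finishes at 10 + 6 = day 16.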